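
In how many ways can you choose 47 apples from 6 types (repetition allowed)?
C(47+6-1, 6-1) = C(52, 5) = 2598960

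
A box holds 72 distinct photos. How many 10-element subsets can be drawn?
C(72,10) = 72!/(10!×62!) = 536211932256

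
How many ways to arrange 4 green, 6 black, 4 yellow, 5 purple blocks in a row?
19! / (4! × 6! × 4! × 5!) = 2444321880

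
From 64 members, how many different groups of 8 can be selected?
C(64,8) = 64!/(8!×56!) = 4426165368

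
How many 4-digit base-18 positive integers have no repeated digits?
First digit: 17 choices (nonzero). Then descending: 17 × 17 × 16 × 15 = 69360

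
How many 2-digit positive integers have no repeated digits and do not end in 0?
Last digit: 9 nonzero choices. First digit: 8 (nonzero, ≠last). Middle 0: P(8,0) = 1. Total = 72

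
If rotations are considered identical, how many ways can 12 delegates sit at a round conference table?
Circular: fix one position, arrange the rest. (12-1)! = 39916800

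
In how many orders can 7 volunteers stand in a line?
7! = 5040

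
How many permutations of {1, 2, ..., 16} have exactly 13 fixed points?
Choose the 13 fixed points C(16,13) = 560, derange the rest: !3 = Σ_{j=0}^{3} (-1)^j·3!/j! = 6 - 6 + 3 - 1 = 2. Product = 560 × 2 = 1120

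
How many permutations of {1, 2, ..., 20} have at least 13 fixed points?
Exactly j fixed points: C(20,j)·!(20-j); sum over j ≥ 13 (derangement numbers via !m = (m-1)·(!(m-1) + !(m-2)): !0..!7 = 1, 0, 1, 2, 9, 44, 265, 1854). Σ_{j=13}^{20} C(20,j)·!(20-j) = C(20,13)·!7 + C(20,14)·!6 + C(20,15)·!5 + C(20,16)·!4 + C(20,17)·!3 + C(20,18)·!2 + C(20,19)·!1 + C(20,20)·!0 = 77520·1854 + 38760·265 + 15504·44 + 4845·9 + 1140·2 + 190·1 + 20·0 + 1·1 = 154721732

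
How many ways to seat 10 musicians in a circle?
Circular: fix one position, arrange the rest. (10-1)! = 362880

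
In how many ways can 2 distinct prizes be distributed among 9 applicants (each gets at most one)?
P(9,2) = 9!/(9-2)! = 72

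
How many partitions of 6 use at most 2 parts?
By conjugation, equals partitions of 6 into parts ≤ 2. Let r_j(i) = number of partitions of i into parts ≤ j, for i = 0..6. r_1(i) = 1 for all i; r_j(i) = r_{j-1}(i) + r_j(i-j). Rows j = 2..2: ≤2: 1 1 2 2 3 3 4. r_2(6) = 4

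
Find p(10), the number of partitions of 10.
Pentagonal recurrence p(n) = p(n-1) + p(n-2) - p(n-5) - p(n-7) + p(n-12) + p(n-15) - ... gives p(0..9) = 1, 1, 2, 3, 5, 7, 11, 15, 22, 30. p(10) = p(9) + p(8) - p(5) - p(3) = 30 + 22 - 7 - 3 = 42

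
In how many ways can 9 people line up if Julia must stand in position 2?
Fix one position: (9-1)! = 40320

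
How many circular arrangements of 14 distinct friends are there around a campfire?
Circular: fix one position, arrange the rest. (14-1)! = 6227020800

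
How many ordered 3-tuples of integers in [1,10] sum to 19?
Coefficient of x^19 in (x + x² + ... + x^10)^3. By inclusion-exclusion on dice exceeding 10: Σ_j (-1)^j C(3,j)·C(19-1-10j, 2) = C(3,0)·C(18,2) - C(3,1)·C(8,2) = 1·153 - 3·28 = 69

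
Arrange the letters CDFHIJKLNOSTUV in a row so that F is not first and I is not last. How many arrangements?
By inclusion-exclusion: 14! - 2×(14-1)! + (14-2)! = 87178291200 - 12454041600 + 479001600 = 75203251200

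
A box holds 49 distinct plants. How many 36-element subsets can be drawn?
C(49,36) = 49!/(36!×13!) = 262596783764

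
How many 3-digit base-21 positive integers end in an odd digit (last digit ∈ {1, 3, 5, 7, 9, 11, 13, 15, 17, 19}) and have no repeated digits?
Last∈{1,3,5,7,9,11,13,15,17,19}. Last=0: 0. Last nonzero: 10×19×P(19,1) = 3610. Total = 3610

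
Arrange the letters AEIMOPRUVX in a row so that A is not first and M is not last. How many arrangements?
By inclusion-exclusion: 10! - 2×(10-1)! + (10-2)! = 3628800 - 725760 + 40320 = 2943360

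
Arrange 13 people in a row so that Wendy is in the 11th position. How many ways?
Fix one position: (13-1)! = 479001600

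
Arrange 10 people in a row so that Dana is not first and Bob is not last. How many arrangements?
By inclusion-exclusion: 10! - 2×(10-1)! + (10-2)! = 3628800 - 725760 + 40320 = 2943360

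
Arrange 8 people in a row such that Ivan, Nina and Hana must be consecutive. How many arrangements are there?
Treat the 3 as one block: (8-3+1)! × 3! = 720 × 6 = 4320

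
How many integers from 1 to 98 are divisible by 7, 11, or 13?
⌊98/7⌋+⌊98/11⌋+⌊98/13⌋ - ⌊98/77⌋-⌊98/91⌋-⌊98/143⌋ + ⌊98/1001⌋ = 14+8+7 - 1-1-0 + 0 = 27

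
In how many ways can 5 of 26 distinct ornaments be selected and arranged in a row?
P(26,5) = 26!/(26-5)! = 7893600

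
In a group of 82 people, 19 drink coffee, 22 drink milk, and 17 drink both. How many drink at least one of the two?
|A∪B| = |A| + |B| - |A∩B| = 19 + 22 - 17 = 24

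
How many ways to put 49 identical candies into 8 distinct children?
C(49+8-1, 8-1) = C(56, 7) = 231917400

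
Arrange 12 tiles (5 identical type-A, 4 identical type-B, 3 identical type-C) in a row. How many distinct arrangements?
12! / (5! × 4! × 3!) = 27720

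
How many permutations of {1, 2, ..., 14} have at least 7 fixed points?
Exactly j fixed points: C(14,j)·!(14-j); sum over j ≥ 7 (derangement numbers via !m = (m-1)·(!(m-1) + !(m-2)): !0..!7 = 1, 0, 1, 2, 9, 44, 265, 1854). Σ_{j=7}^{14} C(14,j)·!(14-j) = C(14,7)·!7 + C(14,8)·!6 + C(14,9)·!5 + C(14,10)·!4 + C(14,11)·!3 + C(14,12)·!2 + C(14,13)·!1 + C(14,14)·!0 = 3432·1854 + 3003·265 + 2002·44 + 1001·9 + 364·2 + 91·1 + 14·0 + 1·1 = 7256640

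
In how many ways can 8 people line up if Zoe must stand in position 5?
Fix one position: (8-1)! = 5040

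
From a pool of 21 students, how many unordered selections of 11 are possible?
C(21,11) = 21!/(11!×10!) = 352716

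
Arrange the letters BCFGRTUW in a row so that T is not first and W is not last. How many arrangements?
By inclusion-exclusion: 8! - 2×(8-1)! + (8-2)! = 40320 - 10080 + 720 = 30960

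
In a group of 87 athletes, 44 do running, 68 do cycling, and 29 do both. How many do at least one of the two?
|A∪B| = |A| + |B| - |A∩B| = 44 + 68 - 29 = 83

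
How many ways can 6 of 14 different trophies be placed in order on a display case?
P(14,6) = 14!/(14-6)! = 2162160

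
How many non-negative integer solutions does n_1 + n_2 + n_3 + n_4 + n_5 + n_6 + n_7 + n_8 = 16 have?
C(16+8-1, 8-1) = C(23, 7) = 245157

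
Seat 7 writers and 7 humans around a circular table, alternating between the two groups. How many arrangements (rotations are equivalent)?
Fix one of the writers: (7-1)! ways for the remaining writers, × 7! ways for the humans = 720 × 5040 = 3628800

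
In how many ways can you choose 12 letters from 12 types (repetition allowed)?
C(12+12-1, 12-1) = C(23, 11) = 1352078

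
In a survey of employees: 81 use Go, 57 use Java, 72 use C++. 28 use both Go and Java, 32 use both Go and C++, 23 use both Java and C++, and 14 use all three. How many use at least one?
|A∪B∪C| = 81+57+72-28-32-23+14 = 141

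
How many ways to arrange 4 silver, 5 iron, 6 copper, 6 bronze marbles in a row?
21! / (4! × 5! × 6! × 6!) = 34220506320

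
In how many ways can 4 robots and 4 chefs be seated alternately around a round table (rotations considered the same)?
Fix one of the robots: (4-1)! ways for the remaining robots, × 4! ways for the chefs = 6 × 24 = 144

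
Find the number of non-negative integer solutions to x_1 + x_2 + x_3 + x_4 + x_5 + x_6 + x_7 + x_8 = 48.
C(48+8-1, 8-1) = C(55, 7) = 202927725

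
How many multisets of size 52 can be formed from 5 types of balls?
C(52+5-1, 5-1) = C(56, 4) = 367290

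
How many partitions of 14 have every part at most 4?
Let r_j(i) = number of partitions of i into parts ≤ j, for i = 0..14. r_1(i) = 1 for all i; r_j(i) = r_{j-1}(i) + r_j(i-j). Rows j = 2..4: ≤2: 1 1 2 2 3 3 4 4 5 5 6 6 7 7 8; ≤3: 1 1 2 3 4 5 7 8 10 12 14 16 19 21 24; ≤4: 1 1 2 3 5 6 9 11 15 18 23 27 34 39 47. r_4(14) = 47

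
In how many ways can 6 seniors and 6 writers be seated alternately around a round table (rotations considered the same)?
Fix one of the seniors: (6-1)! ways for the remaining seniors, × 6! ways for the writers = 120 × 720 = 86400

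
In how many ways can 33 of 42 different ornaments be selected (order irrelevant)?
C(42,33) = 42!/(33!×9!) = 445891810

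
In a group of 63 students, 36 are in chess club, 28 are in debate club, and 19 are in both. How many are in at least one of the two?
|A∪B| = |A| + |B| - |A∩B| = 36 + 28 - 19 = 45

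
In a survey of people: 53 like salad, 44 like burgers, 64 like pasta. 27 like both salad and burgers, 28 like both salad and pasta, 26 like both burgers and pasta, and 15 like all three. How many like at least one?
|A∪B∪C| = 53+44+64-27-28-26+15 = 95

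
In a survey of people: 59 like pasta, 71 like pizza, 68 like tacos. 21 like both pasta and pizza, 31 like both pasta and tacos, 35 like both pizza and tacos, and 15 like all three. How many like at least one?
|A∪B∪C| = 59+71+68-21-31-35+15 = 126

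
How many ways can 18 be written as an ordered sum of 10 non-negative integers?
C(18+10-1, 10-1) = C(27, 9) = 4686825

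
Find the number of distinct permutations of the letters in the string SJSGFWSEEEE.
11! / (1! × 1! × 3! × 1! × 4! × 1!) = 277200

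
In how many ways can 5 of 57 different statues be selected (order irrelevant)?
C(57,5) = 57!/(5!×52!) = 4187106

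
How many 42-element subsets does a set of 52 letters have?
C(52,42) = 52!/(42!×10!) = 15820024220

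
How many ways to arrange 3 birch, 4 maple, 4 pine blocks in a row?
11! / (3! × 4! × 4!) = 11550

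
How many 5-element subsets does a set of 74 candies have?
C(74,5) = 74!/(5!×69!) = 16108764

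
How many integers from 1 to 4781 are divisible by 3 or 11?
⌊4781/3⌋ + ⌊4781/11⌋ - ⌊4781/33⌋ = 1593 + 434 - 144 = 1883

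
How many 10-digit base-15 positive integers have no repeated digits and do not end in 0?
Last digit: 14 nonzero choices. First digit: 13 (nonzero, ≠last). Middle 8: P(13,8) = 51891840. Total = 9444314880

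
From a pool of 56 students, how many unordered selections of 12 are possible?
C(56,12) = 56!/(12!×44!) = 558383307300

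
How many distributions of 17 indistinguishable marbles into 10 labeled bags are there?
C(17+10-1, 10-1) = C(26, 9) = 3124550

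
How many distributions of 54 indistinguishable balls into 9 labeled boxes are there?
C(54+9-1, 9-1) = C(62, 8) = 3381098545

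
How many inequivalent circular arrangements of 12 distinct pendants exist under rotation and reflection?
(12-1)!/2 = 39916800/2 = 19958400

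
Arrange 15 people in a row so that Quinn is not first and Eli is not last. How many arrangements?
By inclusion-exclusion: 15! - 2×(15-1)! + (15-2)! = 1307674368000 - 174356582400 + 6227020800 = 1139544806400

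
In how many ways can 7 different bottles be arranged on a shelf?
7! = 5040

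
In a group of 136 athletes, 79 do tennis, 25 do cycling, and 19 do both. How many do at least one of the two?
|A∪B| = |A| + |B| - |A∩B| = 79 + 25 - 19 = 85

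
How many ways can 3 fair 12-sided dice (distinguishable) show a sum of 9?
Coefficient of x^9 in (x + x² + ... + x^12)^3. By inclusion-exclusion on dice exceeding 12: Σ_j (-1)^j C(3,j)·C(9-1-12j, 2) = C(3,0)·C(8,2) = 1·28 = 28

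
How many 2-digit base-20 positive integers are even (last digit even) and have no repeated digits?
Last∈{0,2,4,6,8,10,12,14,16,18}. Last=0: 19. Last nonzero: 9×18×P(18,0) = 162. Total = 181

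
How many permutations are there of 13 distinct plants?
13! = 6227020800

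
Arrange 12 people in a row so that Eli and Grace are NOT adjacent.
Total - adjacent = 12! - (12-1)!×2 = 479001600 - 79833600 = 399168000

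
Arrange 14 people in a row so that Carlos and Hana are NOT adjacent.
Total - adjacent = 14! - (14-1)!×2 = 87178291200 - 12454041600 = 74724249600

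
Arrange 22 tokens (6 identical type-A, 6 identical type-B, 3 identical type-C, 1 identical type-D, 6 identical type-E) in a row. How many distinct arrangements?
22! / (6! × 6! × 3! × 1! × 6!) = 501900759360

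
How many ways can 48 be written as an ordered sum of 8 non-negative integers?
C(48+8-1, 8-1) = C(55, 7) = 202927725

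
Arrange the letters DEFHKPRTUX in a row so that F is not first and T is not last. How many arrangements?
By inclusion-exclusion: 10! - 2×(10-1)! + (10-2)! = 3628800 - 725760 + 40320 = 2943360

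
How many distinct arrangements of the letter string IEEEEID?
7! / (1! × 4! × 2!) = 105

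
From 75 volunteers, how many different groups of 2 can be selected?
C(75,2) = 75!/(2!×73!) = 2775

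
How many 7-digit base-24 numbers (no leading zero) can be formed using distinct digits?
First digit: 23 choices (nonzero). Then descending: 23 × 23 × 22 × 21 × 20 × 19 × 18 = 1671682320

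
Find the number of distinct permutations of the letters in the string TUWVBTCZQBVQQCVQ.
16! / (1! × 1! × 2! × 1! × 2! × 4! × 2! × 3!) = 18162144000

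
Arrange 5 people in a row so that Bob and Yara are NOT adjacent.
Total - adjacent = 5! - (5-1)!×2 = 120 - 48 = 72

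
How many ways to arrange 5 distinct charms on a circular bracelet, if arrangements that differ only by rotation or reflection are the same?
(5-1)!/2 = 24/2 = 12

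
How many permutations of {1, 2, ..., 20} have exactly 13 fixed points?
Choose the 13 fixed points C(20,13) = 77520, derange the rest: !7 = Σ_{j=0}^{7} (-1)^j·7!/j! = 5040 - 5040 + 2520 - 840 + 210 - 42 + 7 - 1 = 1854. Product = 77520 × 1854 = 143722080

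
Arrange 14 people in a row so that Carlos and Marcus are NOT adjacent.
Total - adjacent = 14! - (14-1)!×2 = 87178291200 - 12454041600 = 74724249600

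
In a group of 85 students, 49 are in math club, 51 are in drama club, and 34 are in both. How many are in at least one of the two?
|A∪B| = |A| + |B| - |A∩B| = 49 + 51 - 34 = 66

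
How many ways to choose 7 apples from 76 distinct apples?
C(76,7) = 76!/(7!×69!) = 2186189400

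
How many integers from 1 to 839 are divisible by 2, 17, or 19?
⌊839/2⌋+⌊839/17⌋+⌊839/19⌋ - ⌊839/34⌋-⌊839/38⌋-⌊839/323⌋ + ⌊839/646⌋ = 419+49+44 - 24-22-2 + 1 = 465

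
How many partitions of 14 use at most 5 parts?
By conjugation, equals partitions of 14 into parts ≤ 5. Let r_j(i) = number of partitions of i into parts ≤ j, for i = 0..14. r_1(i) = 1 for all i; r_j(i) = r_{j-1}(i) + r_j(i-j). Rows j = 2..5: ≤2: 1 1 2 2 3 3 4 4 5 5 6 6 7 7 8; ≤3: 1 1 2 3 4 5 7 8 10 12 14 16 19 21 24; ≤4: 1 1 2 3 5 6 9 11 15 18 23 27 34 39 47; ≤5: 1 1 2 3 5 7 10 13 18 23 30 37 47 57 70. r_5(14) = 70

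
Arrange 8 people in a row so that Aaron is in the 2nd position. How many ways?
Fix one position: (8-1)! = 5040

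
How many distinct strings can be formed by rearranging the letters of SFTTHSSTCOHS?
12! / (4! × 3! × 1! × 1! × 2! × 1!) = 1663200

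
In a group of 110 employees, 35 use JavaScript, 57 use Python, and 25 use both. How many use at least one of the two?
|A∪B| = |A| + |B| - |A∩B| = 35 + 57 - 25 = 67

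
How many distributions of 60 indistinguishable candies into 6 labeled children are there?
C(60+6-1, 6-1) = C(65, 5) = 8259888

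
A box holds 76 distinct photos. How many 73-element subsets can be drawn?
C(76,73) = 76!/(73!×3!) = 70300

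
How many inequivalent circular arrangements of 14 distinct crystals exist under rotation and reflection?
(14-1)!/2 = 6227020800/2 = 3113510400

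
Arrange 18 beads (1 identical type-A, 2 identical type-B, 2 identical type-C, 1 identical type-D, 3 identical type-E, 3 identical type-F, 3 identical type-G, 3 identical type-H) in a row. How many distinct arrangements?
18! / (1! × 2! × 2! × 1! × 3! × 3! × 3! × 3!) = 1235025792000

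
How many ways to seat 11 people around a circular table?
Circular: fix one position, arrange the rest. (11-1)! = 3628800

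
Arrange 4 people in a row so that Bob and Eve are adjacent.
Treat as block: (4-1)! × 2! = 6 × 2 = 12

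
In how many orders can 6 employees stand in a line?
6! = 720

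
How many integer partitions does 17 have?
Pentagonal recurrence p(n) = p(n-1) + p(n-2) - p(n-5) - p(n-7) + p(n-12) + p(n-15) - ... gives p(0..16) = 1, 1, 2, 3, 5, 7, 11, 15, 22, 30, 42, 56, 77, 101, 135, 176, 231. p(17) = p(16) + p(15) - p(12) - p(10) + p(5) + p(2) = 231 + 176 - 77 - 42 + 7 + 2 = 297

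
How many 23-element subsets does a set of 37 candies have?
C(37,23) = 37!/(23!×14!) = 6107086800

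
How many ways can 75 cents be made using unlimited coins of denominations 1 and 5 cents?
Coefficient of x^75 in 1/(1-x^1) · 1/(1-x^5). Use j coins of 5 for j = 0..⌊75/5⌋ = 15, the rest in 1s: 15 + 1 = 16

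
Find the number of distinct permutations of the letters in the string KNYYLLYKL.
9! / (1! × 3! × 2! × 3!) = 5040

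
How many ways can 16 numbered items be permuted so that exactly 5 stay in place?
Choose the 5 fixed points C(16,5) = 4368, derange the rest: !11 = Σ_{j=0}^{11} (-1)^j·11!/j! = 39916800 - 39916800 + 19958400 - 6652800 + 1663200 - 332640 + 55440 - 7920 + 990 - 110 + 11 - 1 = 14684570. Product = 4368 × 14684570 = 64142201760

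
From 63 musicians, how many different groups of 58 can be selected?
C(63,58) = 63!/(58!×5!) = 7028847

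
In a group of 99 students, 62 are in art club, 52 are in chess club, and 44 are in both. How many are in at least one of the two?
|A∪B| = |A| + |B| - |A∩B| = 62 + 52 - 44 = 70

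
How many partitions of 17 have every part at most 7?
Let r_j(i) = number of partitions of i into parts ≤ j, for i = 0..17. r_1(i) = 1 for all i; r_j(i) = r_{j-1}(i) + r_j(i-j). Rows j = 2..7: ≤2: 1 1 2 2 3 3 4 4 5 5 6 6 7 7 8 8 9 9; ≤3: 1 1 2 3 4 5 7 8 10 12 14 16 19 21 24 27 30 33; ≤4: 1 1 2 3 5 6 9 11 15 18 23 27 34 39 47 54 64 72; ≤5: 1 1 2 3 5 7 10 13 18 23 30 37 47 57 70 84 101 119; ≤6: 1 1 2 3 5 7 11 14 20 26 35 44 58 71 90 110 136 163; ≤7: 1 1 2 3 5 7 11 15 21 28 38 49 65 82 105 131 164 201. r_7(17) = 201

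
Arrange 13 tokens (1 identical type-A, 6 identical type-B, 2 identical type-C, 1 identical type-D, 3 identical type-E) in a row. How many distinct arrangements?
13! / (1! × 6! × 2! × 1! × 3!) = 720720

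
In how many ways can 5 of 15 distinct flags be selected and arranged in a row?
P(15,5) = 15!/(15-5)! = 360360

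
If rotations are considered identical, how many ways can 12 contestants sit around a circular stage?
Circular: fix one position, arrange the rest. (12-1)! = 39916800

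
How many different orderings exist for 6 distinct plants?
6! = 720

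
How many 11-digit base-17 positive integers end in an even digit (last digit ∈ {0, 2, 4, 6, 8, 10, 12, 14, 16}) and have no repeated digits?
Last∈{0,2,4,6,8,10,12,14,16}. Last=0: 29059430400. Last nonzero: 8×15×P(15,9) = 217945728000. Total = 247005158400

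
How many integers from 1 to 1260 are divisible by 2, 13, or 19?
⌊1260/2⌋+⌊1260/13⌋+⌊1260/19⌋ - ⌊1260/26⌋-⌊1260/38⌋-⌊1260/247⌋ + ⌊1260/494⌋ = 630+96+66 - 48-33-5 + 2 = 708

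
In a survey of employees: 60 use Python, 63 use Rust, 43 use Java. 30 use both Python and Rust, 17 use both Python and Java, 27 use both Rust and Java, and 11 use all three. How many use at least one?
|A∪B∪C| = 60+63+43-30-17-27+11 = 103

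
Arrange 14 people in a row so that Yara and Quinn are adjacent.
Treat as block: (14-1)! × 2! = 6227020800 × 2 = 12454041600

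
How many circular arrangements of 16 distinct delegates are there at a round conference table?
Circular: fix one position, arrange the rest. (16-1)! = 1307674368000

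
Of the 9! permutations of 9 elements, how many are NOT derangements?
Complement of the derangements. !9 = Σ_{j=0}^{9} (-1)^j·9!/j! = 362880 - 362880 + 181440 - 60480 + 15120 - 3024 + 504 - 72 + 9 - 1 = 133496. 9! - !9 = 362880 - 133496 = 229384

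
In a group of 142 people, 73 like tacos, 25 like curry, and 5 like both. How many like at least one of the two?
|A∪B| = |A| + |B| - |A∩B| = 73 + 25 - 5 = 93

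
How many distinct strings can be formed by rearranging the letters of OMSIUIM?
7! / (1! × 1! × 2! × 2! × 1!) = 1260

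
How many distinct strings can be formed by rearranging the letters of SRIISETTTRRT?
12! / (2! × 1! × 3! × 4! × 2!) = 831600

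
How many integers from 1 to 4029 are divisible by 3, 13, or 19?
⌊4029/3⌋+⌊4029/13⌋+⌊4029/19⌋ - ⌊4029/39⌋-⌊4029/57⌋-⌊4029/247⌋ + ⌊4029/741⌋ = 1343+309+212 - 103-70-16 + 5 = 1680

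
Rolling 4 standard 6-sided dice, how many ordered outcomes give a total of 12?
Coefficient of x^12 in (x + x² + ... + x^6)^4. By inclusion-exclusion on dice exceeding 6: Σ_j (-1)^j C(4,j)·C(12-1-6j, 3) = C(4,0)·C(11,3) - C(4,1)·C(5,3) = 1·165 - 4·10 = 125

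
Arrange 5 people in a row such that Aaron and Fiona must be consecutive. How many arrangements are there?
Treat the 2 as one block: (5-2+1)! × 2! = 24 × 2 = 48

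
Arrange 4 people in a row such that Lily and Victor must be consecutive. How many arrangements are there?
Treat the 2 as one block: (4-2+1)! × 2! = 6 × 2 = 12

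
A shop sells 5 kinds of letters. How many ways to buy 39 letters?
C(39+5-1, 5-1) = C(43, 4) = 123410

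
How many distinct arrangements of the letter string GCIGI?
5! / (2! × 2! × 1!) = 30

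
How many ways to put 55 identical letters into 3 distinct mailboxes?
C(55+3-1, 3-1) = C(57, 2) = 1596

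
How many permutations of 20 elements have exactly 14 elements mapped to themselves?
Choose the 14 fixed points C(20,14) = 38760, derange the rest: !6 = Σ_{j=0}^{6} (-1)^j·6!/j! = 720 - 720 + 360 - 120 + 30 - 6 + 1 = 265. Product = 38760 × 265 = 10271400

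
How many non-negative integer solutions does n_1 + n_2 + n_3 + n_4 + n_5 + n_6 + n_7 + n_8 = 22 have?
C(22+8-1, 8-1) = C(29, 7) = 1560780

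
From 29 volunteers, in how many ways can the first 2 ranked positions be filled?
P(29,2) = 29!/(29-2)! = 812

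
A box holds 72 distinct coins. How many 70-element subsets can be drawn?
C(72,70) = 72!/(70!×2!) = 2556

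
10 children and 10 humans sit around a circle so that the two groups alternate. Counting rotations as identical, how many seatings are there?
Fix one of the children: (10-1)! ways for the remaining children, × 10! ways for the humans = 362880 × 3628800 = 1316818944000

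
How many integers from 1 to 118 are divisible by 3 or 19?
⌊118/3⌋ + ⌊118/19⌋ - ⌊118/57⌋ = 39 + 6 - 2 = 43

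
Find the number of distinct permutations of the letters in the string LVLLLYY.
7! / (1! × 2! × 4!) = 105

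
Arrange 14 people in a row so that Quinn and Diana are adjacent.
Treat as block: (14-1)! × 2! = 6227020800 × 2 = 12454041600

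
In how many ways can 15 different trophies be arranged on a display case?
15! = 1307674368000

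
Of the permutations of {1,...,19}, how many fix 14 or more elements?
Exactly j fixed points: C(19,j)·!(19-j); sum over j ≥ 14 (derangement numbers via !m = (m-1)·(!(m-1) + !(m-2)): !0..!5 = 1, 0, 1, 2, 9, 44). Σ_{j=14}^{19} C(19,j)·!(19-j) = C(19,14)·!5 + C(19,15)·!4 + C(19,16)·!3 + C(19,17)·!2 + C(19,18)·!1 + C(19,19)·!0 = 11628·44 + 3876·9 + 969·2 + 171·1 + 19·0 + 1·1 = 548626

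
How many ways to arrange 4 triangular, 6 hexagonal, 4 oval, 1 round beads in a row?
15! / (4! × 6! × 4! × 1!) = 3153150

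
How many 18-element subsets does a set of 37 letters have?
C(37,18) = 37!/(18!×19!) = 17672631900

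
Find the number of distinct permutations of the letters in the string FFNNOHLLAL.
10! / (2! × 1! × 2! × 1! × 1! × 3!) = 151200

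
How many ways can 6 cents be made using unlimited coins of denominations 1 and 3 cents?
Coefficient of x^6 in 1/(1-x^1) · 1/(1-x^3). Use j coins of 3 for j = 0..⌊6/3⌋ = 2, the rest in 1s: 2 + 1 = 3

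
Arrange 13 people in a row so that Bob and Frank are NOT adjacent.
Total - adjacent = 13! - (13-1)!×2 = 6227020800 - 958003200 = 5269017600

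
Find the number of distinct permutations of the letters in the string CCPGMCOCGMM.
11! / (4! × 1! × 1! × 3! × 2!) = 138600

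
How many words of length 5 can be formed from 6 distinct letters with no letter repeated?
P(6,5) = 6!/(6-5)! = 720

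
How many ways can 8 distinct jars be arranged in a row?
8! = 40320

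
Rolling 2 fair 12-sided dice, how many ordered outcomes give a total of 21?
Coefficient of x^21 in (x + x² + ... + x^12)^2. By inclusion-exclusion on dice exceeding 12: Σ_j (-1)^j C(2,j)·C(21-1-12j, 1) = C(2,0)·C(20,1) - C(2,1)·C(8,1) = 1·20 - 2·8 = 4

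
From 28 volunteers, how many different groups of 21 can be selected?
C(28,21) = 28!/(21!×7!) = 1184040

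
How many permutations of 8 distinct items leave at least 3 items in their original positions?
Exactly j fixed points: C(8,j)·!(8-j); sum over j ≥ 3 (derangement numbers via !m = (m-1)·(!(m-1) + !(m-2)): !0..!5 = 1, 0, 1, 2, 9, 44). Σ_{j=3}^{8} C(8,j)·!(8-j) = C(8,3)·!5 + C(8,4)·!4 + C(8,5)·!3 + C(8,6)·!2 + C(8,7)·!1 + C(8,8)·!0 = 56·44 + 70·9 + 56·2 + 28·1 + 8·0 + 1·1 = 3235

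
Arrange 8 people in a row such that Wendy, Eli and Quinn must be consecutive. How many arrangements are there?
Treat the 3 as one block: (8-3+1)! × 3! = 720 × 6 = 4320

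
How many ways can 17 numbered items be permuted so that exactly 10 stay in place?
Choose the 10 fixed points C(17,10) = 19448, derange the rest: !7 = Σ_{j=0}^{7} (-1)^j·7!/j! = 5040 - 5040 + 2520 - 840 + 210 - 42 + 7 - 1 = 1854. Product = 19448 × 1854 = 36056592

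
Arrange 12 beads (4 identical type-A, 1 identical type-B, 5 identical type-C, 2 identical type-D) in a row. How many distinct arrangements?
12! / (4! × 1! × 5! × 2!) = 83160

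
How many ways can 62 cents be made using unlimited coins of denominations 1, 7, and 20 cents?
Coefficient of x^62 in 1/(1-x^1) · 1/(1-x^7) · 1/(1-x^20). Case on j = number of 20-cent coins (j = 0..3); remainder r = 62 - 20j is made from {1,7} in ⌊r/7⌋+1 ways. r = 62, 42, 22, 2 → 9 + 7 + 4 + 1 = 21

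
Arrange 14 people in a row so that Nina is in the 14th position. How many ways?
Fix one position: (14-1)! = 6227020800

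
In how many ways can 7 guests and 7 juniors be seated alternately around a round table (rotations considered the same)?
Fix one of the guests: (7-1)! ways for the remaining guests, × 7! ways for the juniors = 720 × 5040 = 3628800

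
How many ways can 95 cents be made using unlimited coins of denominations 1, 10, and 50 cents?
Coefficient of x^95 in 1/(1-x^1) · 1/(1-x^10) · 1/(1-x^50). Case on j = number of 50-cent coins (j = 0..1); remainder r = 95 - 50j is made from {1,10} in ⌊r/10⌋+1 ways. r = 95, 45 → 10 + 5 = 15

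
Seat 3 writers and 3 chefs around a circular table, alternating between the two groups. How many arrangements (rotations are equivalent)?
Fix one of the writers: (3-1)! ways for the remaining writers, × 3! ways for the chefs = 2 × 6 = 12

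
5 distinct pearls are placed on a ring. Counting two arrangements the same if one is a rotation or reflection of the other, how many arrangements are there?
(5-1)!/2 = 24/2 = 12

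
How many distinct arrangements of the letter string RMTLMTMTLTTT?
12! / (2! × 3! × 6! × 1!) = 55440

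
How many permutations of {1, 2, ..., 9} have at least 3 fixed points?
Exactly j fixed points: C(9,j)·!(9-j); sum over j ≥ 3 (derangement numbers via !m = (m-1)·(!(m-1) + !(m-2)): !0..!6 = 1, 0, 1, 2, 9, 44, 265). Σ_{j=3}^{9} C(9,j)·!(9-j) = C(9,3)·!6 + C(9,4)·!5 + C(9,5)·!4 + C(9,6)·!3 + C(9,7)·!2 + C(9,8)·!1 + C(9,9)·!0 = 84·265 + 126·44 + 126·9 + 84·2 + 36·1 + 9·0 + 1·1 = 29143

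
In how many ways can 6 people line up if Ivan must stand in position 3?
Fix one position: (6-1)! = 120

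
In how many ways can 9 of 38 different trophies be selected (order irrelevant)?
C(38,9) = 38!/(9!×29!) = 163011640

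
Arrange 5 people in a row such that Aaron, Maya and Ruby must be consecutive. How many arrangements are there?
Treat the 3 as one block: (5-3+1)! × 3! = 6 × 6 = 36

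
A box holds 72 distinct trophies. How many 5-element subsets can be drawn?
C(72,5) = 72!/(5!×67!) = 13991544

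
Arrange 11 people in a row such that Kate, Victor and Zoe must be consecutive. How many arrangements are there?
Treat the 3 as one block: (11-3+1)! × 3! = 362880 × 6 = 2177280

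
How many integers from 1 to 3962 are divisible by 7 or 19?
⌊3962/7⌋ + ⌊3962/19⌋ - ⌊3962/133⌋ = 566 + 208 - 29 = 745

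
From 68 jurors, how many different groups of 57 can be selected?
C(68,57) = 68!/(57!×11!) = 1533058025824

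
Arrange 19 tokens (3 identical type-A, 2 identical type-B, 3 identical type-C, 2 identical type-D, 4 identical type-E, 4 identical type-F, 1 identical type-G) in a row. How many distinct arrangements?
19! / (3! × 2! × 3! × 2! × 4! × 4! × 1!) = 1466593128000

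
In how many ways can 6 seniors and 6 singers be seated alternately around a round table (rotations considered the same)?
Fix one of the seniors: (6-1)! ways for the remaining seniors, × 6! ways for the singers = 120 × 720 = 86400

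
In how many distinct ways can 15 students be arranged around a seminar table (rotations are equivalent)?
Circular: fix one position, arrange the rest. (15-1)! = 87178291200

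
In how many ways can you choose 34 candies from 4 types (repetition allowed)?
C(34+4-1, 4-1) = C(37, 3) = 7770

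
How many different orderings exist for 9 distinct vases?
9! = 362880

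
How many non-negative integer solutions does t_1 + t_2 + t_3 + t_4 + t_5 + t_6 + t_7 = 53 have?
C(53+7-1, 7-1) = C(59, 6) = 45057474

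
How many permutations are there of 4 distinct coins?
4! = 24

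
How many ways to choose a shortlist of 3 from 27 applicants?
C(27,3) = 27!/(3!×24!) = 2925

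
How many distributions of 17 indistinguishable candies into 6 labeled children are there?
C(17+6-1, 6-1) = C(22, 5) = 26334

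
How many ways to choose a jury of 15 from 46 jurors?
C(46,15) = 46!/(15!×31!) = 511738760544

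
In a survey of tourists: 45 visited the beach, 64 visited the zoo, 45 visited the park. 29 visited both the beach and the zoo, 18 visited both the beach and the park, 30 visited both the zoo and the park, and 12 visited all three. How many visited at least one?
|A∪B∪C| = 45+64+45-29-18-30+12 = 89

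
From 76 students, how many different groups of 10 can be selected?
C(76,10) = 76!/(10!×66!) = 954526728530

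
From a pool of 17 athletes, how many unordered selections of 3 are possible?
C(17,3) = 17!/(3!×14!) = 680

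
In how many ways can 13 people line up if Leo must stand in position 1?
Fix one position: (13-1)! = 479001600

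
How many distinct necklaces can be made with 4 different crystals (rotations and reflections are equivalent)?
(4-1)!/2 = 6/2 = 3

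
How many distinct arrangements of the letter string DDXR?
4! / (2! × 1! × 1!) = 12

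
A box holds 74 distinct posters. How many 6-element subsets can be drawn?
C(74,6) = 74!/(6!×68!) = 185250786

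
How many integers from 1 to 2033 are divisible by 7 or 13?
⌊2033/7⌋ + ⌊2033/13⌋ - ⌊2033/91⌋ = 290 + 156 - 22 = 424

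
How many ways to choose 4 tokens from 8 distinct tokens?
C(8,4) = 8!/(4!×4!) = 70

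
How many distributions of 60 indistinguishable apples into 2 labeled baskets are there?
C(60+2-1, 2-1) = C(61, 1) = 61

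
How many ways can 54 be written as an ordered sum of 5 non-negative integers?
C(54+5-1, 5-1) = C(58, 4) = 424270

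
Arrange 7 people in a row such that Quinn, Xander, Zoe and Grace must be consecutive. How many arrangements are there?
Treat the 4 as one block: (7-4+1)! × 4! = 24 × 24 = 576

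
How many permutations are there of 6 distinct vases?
6! = 720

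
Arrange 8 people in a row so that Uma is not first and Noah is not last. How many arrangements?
By inclusion-exclusion: 8! - 2×(8-1)! + (8-2)! = 40320 - 10080 + 720 = 30960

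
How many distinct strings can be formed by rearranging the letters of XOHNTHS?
7! / (1! × 1! × 2! × 1! × 1! × 1!) = 2520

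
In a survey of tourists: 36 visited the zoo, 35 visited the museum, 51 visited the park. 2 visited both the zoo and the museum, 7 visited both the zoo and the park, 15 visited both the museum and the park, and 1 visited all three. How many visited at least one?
|A∪B∪C| = 36+35+51-2-7-15+1 = 99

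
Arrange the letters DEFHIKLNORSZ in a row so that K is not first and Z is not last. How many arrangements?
By inclusion-exclusion: 12! - 2×(12-1)! + (12-2)! = 479001600 - 79833600 + 3628800 = 402796800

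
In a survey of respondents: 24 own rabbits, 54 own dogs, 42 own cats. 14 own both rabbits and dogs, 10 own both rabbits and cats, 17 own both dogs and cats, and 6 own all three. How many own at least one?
|A∪B∪C| = 24+54+42-14-10-17+6 = 85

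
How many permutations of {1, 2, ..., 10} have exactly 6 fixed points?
Choose the 6 fixed points C(10,6) = 210, derange the rest: !4 = Σ_{j=0}^{4} (-1)^j·4!/j! = 24 - 24 + 12 - 4 + 1 = 9. Product = 210 × 9 = 1890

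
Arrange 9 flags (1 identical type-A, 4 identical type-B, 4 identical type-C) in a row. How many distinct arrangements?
9! / (1! × 4! × 4!) = 630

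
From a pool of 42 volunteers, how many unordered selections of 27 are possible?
C(42,27) = 42!/(27!×15!) = 98672427616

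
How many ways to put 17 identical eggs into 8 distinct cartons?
C(17+8-1, 8-1) = C(24, 7) = 346104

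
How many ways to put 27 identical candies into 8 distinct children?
C(27+8-1, 8-1) = C(34, 7) = 5379616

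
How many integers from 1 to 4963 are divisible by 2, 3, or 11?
⌊4963/2⌋+⌊4963/3⌋+⌊4963/11⌋ - ⌊4963/6⌋-⌊4963/22⌋-⌊4963/33⌋ + ⌊4963/66⌋ = 2481+1654+451 - 827-225-150 + 75 = 3459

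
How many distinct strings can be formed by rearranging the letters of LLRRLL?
6! / (2! × 4!) = 15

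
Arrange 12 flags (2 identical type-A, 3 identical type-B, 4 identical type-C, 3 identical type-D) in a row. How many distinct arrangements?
12! / (2! × 3! × 4! × 3!) = 277200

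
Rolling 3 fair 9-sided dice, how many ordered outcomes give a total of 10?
Coefficient of x^10 in (x + x² + ... + x^9)^3. By inclusion-exclusion on dice exceeding 9: Σ_j (-1)^j C(3,j)·C(10-1-9j, 2) = C(3,0)·C(9,2) = 1·36 = 36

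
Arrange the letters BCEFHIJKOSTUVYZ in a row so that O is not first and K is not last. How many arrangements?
By inclusion-exclusion: 15! - 2×(15-1)! + (15-2)! = 1307674368000 - 174356582400 + 6227020800 = 1139544806400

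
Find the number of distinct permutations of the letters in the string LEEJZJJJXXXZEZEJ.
16! / (3! × 1! × 5! × 4! × 3!) = 201801600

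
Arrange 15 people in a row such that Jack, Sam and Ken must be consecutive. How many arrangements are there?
Treat the 3 as one block: (15-3+1)! × 3! = 6227020800 × 6 = 37362124800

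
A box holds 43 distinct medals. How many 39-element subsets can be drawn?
C(43,39) = 43!/(39!×4!) = 123410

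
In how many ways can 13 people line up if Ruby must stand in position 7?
Fix one position: (13-1)! = 479001600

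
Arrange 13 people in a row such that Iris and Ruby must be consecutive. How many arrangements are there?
Treat the 2 as one block: (13-2+1)! × 2! = 479001600 × 2 = 958003200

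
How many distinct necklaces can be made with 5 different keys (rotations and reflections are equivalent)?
(5-1)!/2 = 24/2 = 12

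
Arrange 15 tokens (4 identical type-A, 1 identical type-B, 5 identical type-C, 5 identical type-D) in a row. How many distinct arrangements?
15! / (4! × 1! × 5! × 5!) = 3783780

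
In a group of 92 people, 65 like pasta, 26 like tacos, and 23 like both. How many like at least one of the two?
|A∪B| = |A| + |B| - |A∩B| = 65 + 26 - 23 = 68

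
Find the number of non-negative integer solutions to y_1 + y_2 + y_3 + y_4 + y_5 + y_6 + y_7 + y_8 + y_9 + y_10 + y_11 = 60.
C(60+11-1, 11-1) = C(70, 10) = 396704524216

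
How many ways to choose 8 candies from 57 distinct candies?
C(57,8) = 57!/(8!×49!) = 1652411475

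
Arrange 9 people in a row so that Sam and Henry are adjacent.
Treat as block: (9-1)! × 2! = 40320 × 2 = 80640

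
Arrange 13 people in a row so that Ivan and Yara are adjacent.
Treat as block: (13-1)! × 2! = 479001600 × 2 = 958003200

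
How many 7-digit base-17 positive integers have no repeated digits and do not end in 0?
Last digit: 16 nonzero choices. First digit: 15 (nonzero, ≠last). Middle 5: P(15,5) = 360360. Total = 86486400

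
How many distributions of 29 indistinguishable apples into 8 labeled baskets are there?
C(29+8-1, 8-1) = C(36, 7) = 8347680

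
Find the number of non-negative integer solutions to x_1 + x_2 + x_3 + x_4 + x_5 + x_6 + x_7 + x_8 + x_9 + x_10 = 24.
C(24+10-1, 10-1) = C(33, 9) = 38567100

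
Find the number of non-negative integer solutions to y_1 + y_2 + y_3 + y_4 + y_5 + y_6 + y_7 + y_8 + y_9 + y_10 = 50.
C(50+10-1, 10-1) = C(59, 9) = 12565671261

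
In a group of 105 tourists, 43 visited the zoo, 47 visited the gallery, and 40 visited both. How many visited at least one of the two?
|A∪B| = |A| + |B| - |A∩B| = 43 + 47 - 40 = 50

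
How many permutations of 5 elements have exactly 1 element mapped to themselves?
Choose the 1 fixed point C(5,1) = 5, derange the rest: !4 = Σ_{j=0}^{4} (-1)^j·4!/j! = 24 - 24 + 12 - 4 + 1 = 9. Product = 5 × 9 = 45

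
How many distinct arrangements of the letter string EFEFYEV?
7! / (1! × 1! × 3! × 2!) = 420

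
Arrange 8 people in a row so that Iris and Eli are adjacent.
Treat as block: (8-1)! × 2! = 5040 × 2 = 10080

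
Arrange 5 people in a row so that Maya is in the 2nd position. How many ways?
Fix one position: (5-1)! = 24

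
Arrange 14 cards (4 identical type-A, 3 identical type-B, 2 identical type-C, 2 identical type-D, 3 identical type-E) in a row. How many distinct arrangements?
14! / (4! × 3! × 2! × 2! × 3!) = 25225200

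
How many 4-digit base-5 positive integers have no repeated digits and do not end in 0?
Last digit: 4 nonzero choices. First digit: 3 (nonzero, ≠last). Middle 2: P(3,2) = 6. Total = 72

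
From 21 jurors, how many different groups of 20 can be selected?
C(21,20) = 21!/(20!×1!) = 21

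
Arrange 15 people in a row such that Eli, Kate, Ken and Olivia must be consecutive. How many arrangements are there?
Treat the 4 as one block: (15-4+1)! × 4! = 479001600 × 24 = 11496038400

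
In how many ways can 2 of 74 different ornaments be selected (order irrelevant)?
C(74,2) = 74!/(2!×72!) = 2701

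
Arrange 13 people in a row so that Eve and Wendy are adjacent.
Treat as block: (13-1)! × 2! = 479001600 × 2 = 958003200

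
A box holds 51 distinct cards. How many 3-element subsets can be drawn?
C(51,3) = 51!/(3!×48!) = 20825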